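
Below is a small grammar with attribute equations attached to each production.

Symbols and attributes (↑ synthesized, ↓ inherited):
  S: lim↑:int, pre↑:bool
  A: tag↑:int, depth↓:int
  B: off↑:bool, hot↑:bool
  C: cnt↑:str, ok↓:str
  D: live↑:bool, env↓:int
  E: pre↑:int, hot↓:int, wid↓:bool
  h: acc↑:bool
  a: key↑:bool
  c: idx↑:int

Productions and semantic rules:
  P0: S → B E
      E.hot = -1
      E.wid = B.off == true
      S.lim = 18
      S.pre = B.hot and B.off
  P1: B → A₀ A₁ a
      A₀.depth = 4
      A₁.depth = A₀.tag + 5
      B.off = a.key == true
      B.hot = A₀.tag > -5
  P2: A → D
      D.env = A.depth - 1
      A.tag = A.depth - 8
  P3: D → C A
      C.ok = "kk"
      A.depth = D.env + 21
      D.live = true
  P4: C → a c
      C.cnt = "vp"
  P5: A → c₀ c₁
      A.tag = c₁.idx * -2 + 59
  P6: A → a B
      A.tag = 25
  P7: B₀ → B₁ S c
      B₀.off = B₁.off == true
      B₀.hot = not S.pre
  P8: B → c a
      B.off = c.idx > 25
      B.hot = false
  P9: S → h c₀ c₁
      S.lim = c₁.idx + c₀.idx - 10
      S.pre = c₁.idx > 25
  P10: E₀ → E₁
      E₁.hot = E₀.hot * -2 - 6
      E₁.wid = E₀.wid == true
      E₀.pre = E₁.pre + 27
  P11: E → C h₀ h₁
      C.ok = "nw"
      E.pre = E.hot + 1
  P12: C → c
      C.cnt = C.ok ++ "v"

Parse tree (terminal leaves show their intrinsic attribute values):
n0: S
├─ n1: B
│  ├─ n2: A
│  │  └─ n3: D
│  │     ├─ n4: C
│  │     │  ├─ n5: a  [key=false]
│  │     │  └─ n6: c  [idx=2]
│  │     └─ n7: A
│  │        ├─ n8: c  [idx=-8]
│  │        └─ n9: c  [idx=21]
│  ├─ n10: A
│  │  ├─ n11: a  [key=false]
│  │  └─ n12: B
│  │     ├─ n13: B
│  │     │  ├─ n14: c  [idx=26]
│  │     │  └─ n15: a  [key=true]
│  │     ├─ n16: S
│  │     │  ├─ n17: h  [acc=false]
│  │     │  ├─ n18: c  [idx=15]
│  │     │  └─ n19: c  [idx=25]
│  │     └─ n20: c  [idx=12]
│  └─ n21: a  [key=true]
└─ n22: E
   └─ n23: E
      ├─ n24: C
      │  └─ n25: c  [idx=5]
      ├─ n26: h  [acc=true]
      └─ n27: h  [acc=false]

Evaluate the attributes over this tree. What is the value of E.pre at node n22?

24

1. n2.depth = 4  [4]
2. n3.env = 3  [A.depth - 1]
3. n4.ok = "kk"  ["kk"]
4. n5.key = false  [terminal]
5. n6.idx = 2  [terminal]
6. n4.cnt = "vp"  ["vp"]
7. n7.depth = 24  [D.env + 21]
8. n8.idx = -8  [terminal]
9. n9.idx = 21  [terminal]
10. n7.tag = 17  [c₁.idx * -2 + 59]
11. n3.live = true  [true]
12. n2.tag = -4  [A.depth - 8]
13. n10.depth = 1  [A₀.tag + 5]
14. n11.key = false  [terminal]
15. n14.idx = 26  [terminal]
16. n15.key = true  [terminal]
17. n13.off = true  [c.idx > 25]
18. n13.hot = false  [false]
19. n17.acc = false  [terminal]
20. n18.idx = 15  [terminal]
21. n19.idx = 25  [terminal]
22. n16.lim = 30  [c₁.idx + c₀.idx - 10]
23. n16.pre = false  [c₁.idx > 25]
24. n20.idx = 12  [terminal]
25. n12.off = true  [B₁.off == true]
26. n12.hot = true  [not S.pre]
27. n10.tag = 25  [25]
28. n21.key = true  [terminal]
29. n1.off = true  [a.key == true]
30. n1.hot = true  [A₀.tag > -5]
31. n22.hot = -1  [-1]
32. n22.wid = true  [B.off == true]
33. n23.hot = -4  [E₀.hot * -2 - 6]
34. n23.wid = true  [E₀.wid == true]
35. n24.ok = "nw"  ["nw"]
36. n25.idx = 5  [terminal]
37. n24.cnt = "nwv"  [C.ok ++ "v"]
38. n26.acc = true  [terminal]
39. n27.acc = false  [terminal]
40. n23.pre = -3  [E.hot + 1]
41. n22.pre = 24  [E₁.pre + 27]
42. n0.lim = 18  [18]
43. n0.pre = true  [B.hot and B.off]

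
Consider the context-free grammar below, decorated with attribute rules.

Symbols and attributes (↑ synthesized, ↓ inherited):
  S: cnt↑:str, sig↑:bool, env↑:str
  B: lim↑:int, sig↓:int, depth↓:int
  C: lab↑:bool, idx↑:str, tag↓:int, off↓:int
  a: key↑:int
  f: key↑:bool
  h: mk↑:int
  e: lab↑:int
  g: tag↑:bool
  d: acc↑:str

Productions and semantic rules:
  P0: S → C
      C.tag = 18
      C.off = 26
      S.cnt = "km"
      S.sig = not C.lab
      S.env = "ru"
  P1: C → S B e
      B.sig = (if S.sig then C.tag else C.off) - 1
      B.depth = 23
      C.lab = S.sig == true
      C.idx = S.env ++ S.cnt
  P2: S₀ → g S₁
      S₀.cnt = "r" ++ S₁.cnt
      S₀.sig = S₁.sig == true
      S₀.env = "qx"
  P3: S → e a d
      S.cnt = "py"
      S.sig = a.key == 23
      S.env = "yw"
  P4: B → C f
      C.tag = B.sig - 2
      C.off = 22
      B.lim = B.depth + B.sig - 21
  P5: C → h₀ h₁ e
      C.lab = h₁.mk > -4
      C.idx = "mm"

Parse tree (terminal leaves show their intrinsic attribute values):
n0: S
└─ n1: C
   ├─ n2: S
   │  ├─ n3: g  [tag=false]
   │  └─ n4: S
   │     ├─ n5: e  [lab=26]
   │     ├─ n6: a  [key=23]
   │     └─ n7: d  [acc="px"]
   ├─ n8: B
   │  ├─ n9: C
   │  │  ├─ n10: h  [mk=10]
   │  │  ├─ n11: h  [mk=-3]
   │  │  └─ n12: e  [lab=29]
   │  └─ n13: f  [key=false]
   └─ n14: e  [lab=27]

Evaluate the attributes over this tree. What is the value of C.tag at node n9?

1. n1.tag = 18  [18]
2. n1.off = 26  [26]
3. n3.tag = false  [terminal]
4. n5.lab = 26  [terminal]
5. n6.key = 23  [terminal]
6. n7.acc = "px"  [terminal]
7. n4.cnt = "py"  ["py"]
8. n4.sig = true  [a.key == 23]
9. n4.env = "yw"  ["yw"]
10. n2.cnt = "rpy"  ["r" ++ S₁.cnt]
11. n2.sig = true  [S₁.sig == true]
12. n2.env = "qx"  ["qx"]
13. n8.sig = 17  [(if S.sig then C.tag else C.off) - 1]
14. n8.depth = 23  [23]
15. n9.tag = 15  [B.sig - 2]
16. n9.off = 22  [22]
17. n10.mk = 10  [terminal]
18. n11.mk = -3  [terminal]
19. n12.lab = 29  [terminal]
20. n9.lab = true  [h₁.mk > -4]
21. n9.idx = "mm"  ["mm"]
22. n13.key = false  [terminal]
23. n8.lim = 19  [B.depth + B.sig - 21]
24. n14.lab = 27  [terminal]
25. n1.lab = true  [S.sig == true]
26. n1.idx = "qxrpy"  [S.env ++ S.cnt]
27. n0.cnt = "km"  ["km"]
28. n0.sig = false  [not C.lab]
29. n0.env = "ru"  ["ru"]

15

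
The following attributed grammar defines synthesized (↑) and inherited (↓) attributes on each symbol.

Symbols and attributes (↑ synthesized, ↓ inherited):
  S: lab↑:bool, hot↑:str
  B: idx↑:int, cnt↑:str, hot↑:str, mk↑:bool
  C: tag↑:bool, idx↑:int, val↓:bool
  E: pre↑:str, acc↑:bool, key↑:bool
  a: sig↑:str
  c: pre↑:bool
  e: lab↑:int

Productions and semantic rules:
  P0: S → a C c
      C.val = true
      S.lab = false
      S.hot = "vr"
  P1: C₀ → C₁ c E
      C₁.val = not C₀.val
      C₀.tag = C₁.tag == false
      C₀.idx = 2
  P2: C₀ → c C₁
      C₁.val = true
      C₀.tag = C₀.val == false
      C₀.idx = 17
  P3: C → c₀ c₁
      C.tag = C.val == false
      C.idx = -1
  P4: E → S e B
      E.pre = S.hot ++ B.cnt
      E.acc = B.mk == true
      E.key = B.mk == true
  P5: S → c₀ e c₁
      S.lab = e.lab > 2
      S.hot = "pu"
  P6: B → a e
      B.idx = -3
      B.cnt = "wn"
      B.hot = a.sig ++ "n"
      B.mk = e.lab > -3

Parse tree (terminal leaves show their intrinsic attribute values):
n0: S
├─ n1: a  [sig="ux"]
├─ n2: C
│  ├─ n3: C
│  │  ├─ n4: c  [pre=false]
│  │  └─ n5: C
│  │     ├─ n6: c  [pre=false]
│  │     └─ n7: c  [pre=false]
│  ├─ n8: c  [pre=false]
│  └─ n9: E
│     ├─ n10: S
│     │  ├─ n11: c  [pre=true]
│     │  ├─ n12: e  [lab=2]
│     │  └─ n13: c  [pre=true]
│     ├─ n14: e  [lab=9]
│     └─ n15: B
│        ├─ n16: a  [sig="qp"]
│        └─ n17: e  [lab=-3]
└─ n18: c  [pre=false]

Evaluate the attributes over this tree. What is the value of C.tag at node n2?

1. n1.sig = "ux"  [terminal]
2. n2.val = true  [true]
3. n3.val = false  [not C₀.val]
4. n4.pre = false  [terminal]
5. n5.val = true  [true]
6. n6.pre = false  [terminal]
7. n7.pre = false  [terminal]
8. n5.tag = false  [C.val == false]
9. n5.idx = -1  [-1]
10. n3.tag = true  [C₀.val == false]
11. n3.idx = 17  [17]
12. n8.pre = false  [terminal]
13. n11.pre = true  [terminal]
14. n12.lab = 2  [terminal]
15. n13.pre = true  [terminal]
16. n10.lab = false  [e.lab > 2]
17. n10.hot = "pu"  ["pu"]
18. n14.lab = 9  [terminal]
19. n16.sig = "qp"  [terminal]
20. n17.lab = -3  [terminal]
21. n15.idx = -3  [-3]
22. n15.cnt = "wn"  ["wn"]
23. n15.hot = "qpn"  [a.sig ++ "n"]
24. n15.mk = false  [e.lab > -3]
25. n9.pre = "puwn"  [S.hot ++ B.cnt]
26. n9.acc = false  [B.mk == true]
27. n9.key = false  [B.mk == true]
28. n2.tag = false  [C₁.tag == false]
29. n2.idx = 2  [2]
30. n18.pre = false  [terminal]
31. n0.lab = false  [false]
32. n0.hot = "vr"  ["vr"]

false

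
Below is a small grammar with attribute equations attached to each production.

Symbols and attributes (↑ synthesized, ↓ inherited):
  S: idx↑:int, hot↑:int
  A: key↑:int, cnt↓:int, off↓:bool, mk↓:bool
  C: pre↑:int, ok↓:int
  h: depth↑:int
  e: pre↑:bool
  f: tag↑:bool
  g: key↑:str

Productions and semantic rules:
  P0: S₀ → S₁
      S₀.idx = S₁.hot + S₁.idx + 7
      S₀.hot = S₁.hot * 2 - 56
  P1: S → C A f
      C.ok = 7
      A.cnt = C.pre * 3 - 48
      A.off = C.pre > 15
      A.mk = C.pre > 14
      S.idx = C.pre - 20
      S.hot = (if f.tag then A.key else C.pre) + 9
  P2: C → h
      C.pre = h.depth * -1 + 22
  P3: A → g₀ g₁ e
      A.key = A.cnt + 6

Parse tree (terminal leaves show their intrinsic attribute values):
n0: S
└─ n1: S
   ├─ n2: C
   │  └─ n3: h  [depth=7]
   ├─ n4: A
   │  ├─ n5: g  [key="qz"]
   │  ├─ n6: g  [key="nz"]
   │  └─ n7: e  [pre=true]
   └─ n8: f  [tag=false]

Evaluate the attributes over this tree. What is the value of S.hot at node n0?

-8

1. n2.ok = 7  [7]
2. n3.depth = 7  [terminal]
3. n2.pre = 15  [h.depth * -1 + 22]
4. n4.cnt = -3  [C.pre * 3 - 48]
5. n4.off = false  [C.pre > 15]
6. n4.mk = true  [C.pre > 14]
7. n5.key = "qz"  [terminal]
8. n6.key = "nz"  [terminal]
9. n7.pre = true  [terminal]
10. n4.key = 3  [A.cnt + 6]
11. n8.tag = false  [terminal]
12. n1.idx = -5  [C.pre - 20]
13. n1.hot = 24  [(if f.tag then A.key else C.pre) + 9]
14. n0.idx = 26  [S₁.hot + S₁.idx + 7]
15. n0.hot = -8  [S₁.hot * 2 - 56]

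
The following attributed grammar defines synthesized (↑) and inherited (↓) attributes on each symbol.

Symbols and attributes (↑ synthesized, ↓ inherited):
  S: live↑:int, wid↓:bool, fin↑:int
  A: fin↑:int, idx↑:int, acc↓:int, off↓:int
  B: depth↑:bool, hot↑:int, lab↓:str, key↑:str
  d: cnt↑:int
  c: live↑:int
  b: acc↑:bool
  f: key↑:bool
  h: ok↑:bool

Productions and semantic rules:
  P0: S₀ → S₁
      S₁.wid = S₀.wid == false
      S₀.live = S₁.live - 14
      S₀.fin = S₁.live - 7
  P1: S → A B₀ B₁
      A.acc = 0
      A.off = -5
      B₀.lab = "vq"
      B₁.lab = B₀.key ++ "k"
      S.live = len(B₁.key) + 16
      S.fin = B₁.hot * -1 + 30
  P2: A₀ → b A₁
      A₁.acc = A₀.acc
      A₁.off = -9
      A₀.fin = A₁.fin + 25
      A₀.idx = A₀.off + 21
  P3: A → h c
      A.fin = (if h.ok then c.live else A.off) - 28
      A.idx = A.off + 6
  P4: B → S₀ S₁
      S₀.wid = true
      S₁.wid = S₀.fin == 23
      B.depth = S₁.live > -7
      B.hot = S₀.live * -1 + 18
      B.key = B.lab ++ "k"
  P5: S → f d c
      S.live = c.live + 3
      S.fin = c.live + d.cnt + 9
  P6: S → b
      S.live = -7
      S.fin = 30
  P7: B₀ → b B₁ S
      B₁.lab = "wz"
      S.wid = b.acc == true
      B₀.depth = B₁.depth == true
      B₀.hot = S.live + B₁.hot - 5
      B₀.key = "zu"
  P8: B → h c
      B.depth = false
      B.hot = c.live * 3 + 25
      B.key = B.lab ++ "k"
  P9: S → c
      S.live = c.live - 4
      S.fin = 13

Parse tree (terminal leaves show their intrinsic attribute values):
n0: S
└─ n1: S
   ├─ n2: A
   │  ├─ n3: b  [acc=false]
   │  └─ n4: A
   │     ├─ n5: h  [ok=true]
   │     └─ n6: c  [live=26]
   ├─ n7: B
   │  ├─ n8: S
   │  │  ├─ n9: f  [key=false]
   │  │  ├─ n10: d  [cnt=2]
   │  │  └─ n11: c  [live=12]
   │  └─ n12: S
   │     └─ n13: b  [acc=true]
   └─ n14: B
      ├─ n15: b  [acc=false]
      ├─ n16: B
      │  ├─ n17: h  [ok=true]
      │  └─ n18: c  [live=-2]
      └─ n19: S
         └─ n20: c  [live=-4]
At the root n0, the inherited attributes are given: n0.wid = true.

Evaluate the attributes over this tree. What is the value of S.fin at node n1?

1. n0.wid = true  [given at root]
2. n1.wid = false  [S₀.wid == false]
3. n2.acc = 0  [0]
4. n2.off = -5  [-5]
5. n3.acc = false  [terminal]
6. n4.acc = 0  [A₀.acc]
7. n4.off = -9  [-9]
8. n5.ok = true  [terminal]
9. n6.live = 26  [terminal]
10. n4.fin = -2  [(if h.ok then c.live else A.off) - 28]
11. n4.idx = -3  [A.off + 6]
12. n2.fin = 23  [A₁.fin + 25]
13. n2.idx = 16  [A₀.off + 21]
14. n7.lab = "vq"  ["vq"]
15. n8.wid = true  [true]
16. n9.key = false  [terminal]
17. n10.cnt = 2  [terminal]
18. n11.live = 12  [terminal]
19. n8.live = 15  [c.live + 3]
20. n8.fin = 23  [c.live + d.cnt + 9]
21. n12.wid = true  [S₀.fin == 23]
22. n13.acc = true  [terminal]
23. n12.live = -7  [-7]
24. n12.fin = 30  [30]
25. n7.depth = false  [S₁.live > -7]
26. n7.hot = 3  [S₀.live * -1 + 18]
27. n7.key = "vqk"  [B.lab ++ "k"]
28. n14.lab = "vqkk"  [B₀.key ++ "k"]
29. n15.acc = false  [terminal]
30. n16.lab = "wz"  ["wz"]
31. n17.ok = true  [terminal]
32. n18.live = -2  [terminal]
33. n16.depth = false  [false]
34. n16.hot = 19  [c.live * 3 + 25]
35. n16.key = "wzk"  [B.lab ++ "k"]
36. n19.wid = false  [b.acc == true]
37. n20.live = -4  [terminal]
38. n19.live = -8  [c.live - 4]
39. n19.fin = 13  [13]
40. n14.depth = false  [B₁.depth == true]
41. n14.hot = 6  [S.live + B₁.hot - 5]
42. n14.key = "zu"  ["zu"]
43. n1.live = 18  [len(B₁.key) + 16]
44. n1.fin = 24  [B₁.hot * -1 + 30]
45. n0.live = 4  [S₁.live - 14]
46. n0.fin = 11  [S₁.live - 7]

24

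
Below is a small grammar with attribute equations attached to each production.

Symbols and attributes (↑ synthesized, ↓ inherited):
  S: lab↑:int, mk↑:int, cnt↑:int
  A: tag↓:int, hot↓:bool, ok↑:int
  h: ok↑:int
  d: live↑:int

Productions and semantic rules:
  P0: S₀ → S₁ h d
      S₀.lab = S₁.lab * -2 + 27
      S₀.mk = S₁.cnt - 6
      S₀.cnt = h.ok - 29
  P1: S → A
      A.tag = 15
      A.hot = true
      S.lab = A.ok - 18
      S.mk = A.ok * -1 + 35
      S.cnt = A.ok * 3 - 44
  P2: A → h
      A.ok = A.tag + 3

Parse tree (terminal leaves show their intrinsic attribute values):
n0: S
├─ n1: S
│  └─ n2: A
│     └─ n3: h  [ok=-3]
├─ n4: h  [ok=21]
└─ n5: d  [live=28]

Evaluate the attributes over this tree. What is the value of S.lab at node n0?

1. n2.tag = 15  [15]
2. n2.hot = true  [true]
3. n3.ok = -3  [terminal]
4. n2.ok = 18  [A.tag + 3]
5. n1.lab = 0  [A.ok - 18]
6. n1.mk = 17  [A.ok * -1 + 35]
7. n1.cnt = 10  [A.ok * 3 - 44]
8. n4.ok = 21  [terminal]
9. n5.live = 28  [terminal]
10. n0.lab = 27  [S₁.lab * -2 + 27]
11. n0.mk = 4  [S₁.cnt - 6]
12. n0.cnt = -8  [h.ok - 29]

27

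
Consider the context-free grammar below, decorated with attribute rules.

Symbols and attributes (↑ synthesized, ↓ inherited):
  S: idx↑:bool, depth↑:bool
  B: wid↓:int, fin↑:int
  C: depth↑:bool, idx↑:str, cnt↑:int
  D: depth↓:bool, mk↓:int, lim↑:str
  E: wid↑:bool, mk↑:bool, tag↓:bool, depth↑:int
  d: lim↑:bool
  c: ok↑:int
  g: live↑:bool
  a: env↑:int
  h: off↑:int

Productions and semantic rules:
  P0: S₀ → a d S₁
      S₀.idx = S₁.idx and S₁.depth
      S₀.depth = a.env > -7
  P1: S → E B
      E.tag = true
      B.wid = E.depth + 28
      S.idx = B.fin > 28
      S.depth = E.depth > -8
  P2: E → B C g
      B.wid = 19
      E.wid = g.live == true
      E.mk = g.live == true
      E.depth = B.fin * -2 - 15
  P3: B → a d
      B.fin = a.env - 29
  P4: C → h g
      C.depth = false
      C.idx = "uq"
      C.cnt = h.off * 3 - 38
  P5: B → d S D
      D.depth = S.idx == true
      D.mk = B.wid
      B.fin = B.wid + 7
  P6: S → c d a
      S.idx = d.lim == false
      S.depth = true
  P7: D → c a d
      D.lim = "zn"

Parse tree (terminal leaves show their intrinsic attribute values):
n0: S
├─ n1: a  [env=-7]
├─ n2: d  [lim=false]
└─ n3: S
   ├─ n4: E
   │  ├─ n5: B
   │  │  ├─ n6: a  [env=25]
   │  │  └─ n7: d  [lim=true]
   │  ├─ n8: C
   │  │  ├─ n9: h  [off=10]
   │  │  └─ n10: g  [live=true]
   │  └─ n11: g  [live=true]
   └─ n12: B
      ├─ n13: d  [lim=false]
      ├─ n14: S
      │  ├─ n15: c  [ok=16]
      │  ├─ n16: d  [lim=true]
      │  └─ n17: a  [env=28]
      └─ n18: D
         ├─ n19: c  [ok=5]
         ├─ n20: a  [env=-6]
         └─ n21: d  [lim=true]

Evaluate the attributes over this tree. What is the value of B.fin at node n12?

1. n1.env = -7  [terminal]
2. n2.lim = false  [terminal]
3. n4.tag = true  [true]
4. n5.wid = 19  [19]
5. n6.env = 25  [terminal]
6. n7.lim = true  [terminal]
7. n5.fin = -4  [a.env - 29]
8. n9.off = 10  [terminal]
9. n10.live = true  [terminal]
10. n8.depth = false  [false]
11. n8.idx = "uq"  ["uq"]
12. n8.cnt = -8  [h.off * 3 - 38]
13. n11.live = true  [terminal]
14. n4.wid = true  [g.live == true]
15. n4.mk = true  [g.live == true]
16. n4.depth = -7  [B.fin * -2 - 15]
17. n12.wid = 21  [E.depth + 28]
18. n13.lim = false  [terminal]
19. n15.ok = 16  [terminal]
20. n16.lim = true  [terminal]
21. n17.env = 28  [terminal]
22. n14.idx = false  [d.lim == false]
23. n14.depth = true  [true]
24. n18.depth = false  [S.idx == true]
25. n18.mk = 21  [B.wid]
26. n19.ok = 5  [terminal]
27. n20.env = -6  [terminal]
28. n21.lim = true  [terminal]
29. n18.lim = "zn"  ["zn"]
30. n12.fin = 28  [B.wid + 7]
31. n3.idx = false  [B.fin > 28]
32. n3.depth = true  [E.depth > -8]
33. n0.idx = false  [S₁.idx and S₁.depth]
34. n0.depth = false  [a.env > -7]

28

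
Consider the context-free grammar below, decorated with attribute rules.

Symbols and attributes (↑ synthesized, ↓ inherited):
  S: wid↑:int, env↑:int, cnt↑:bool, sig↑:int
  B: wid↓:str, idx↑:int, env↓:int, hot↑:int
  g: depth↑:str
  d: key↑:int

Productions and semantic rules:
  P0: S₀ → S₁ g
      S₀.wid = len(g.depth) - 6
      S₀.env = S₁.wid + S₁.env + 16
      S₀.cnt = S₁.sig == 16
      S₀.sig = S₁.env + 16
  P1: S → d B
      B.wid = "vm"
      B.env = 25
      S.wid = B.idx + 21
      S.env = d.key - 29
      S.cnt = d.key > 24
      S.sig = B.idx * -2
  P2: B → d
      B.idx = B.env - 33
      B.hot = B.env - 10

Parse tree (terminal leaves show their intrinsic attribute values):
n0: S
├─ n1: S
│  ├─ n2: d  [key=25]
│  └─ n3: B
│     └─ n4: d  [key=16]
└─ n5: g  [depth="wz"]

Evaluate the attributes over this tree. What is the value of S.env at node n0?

25

1. n2.key = 25  [terminal]
2. n3.wid = "vm"  ["vm"]
3. n3.env = 25  [25]
4. n4.key = 16  [terminal]
5. n3.idx = -8  [B.env - 33]
6. n3.hot = 15  [B.env - 10]
7. n1.wid = 13  [B.idx + 21]
8. n1.env = -4  [d.key - 29]
9. n1.cnt = true  [d.key > 24]
10. n1.sig = 16  [B.idx * -2]
11. n5.depth = "wz"  [terminal]
12. n0.wid = -4  [len(g.depth) - 6]
13. n0.env = 25  [S₁.wid + S₁.env + 16]
14. n0.cnt = true  [S₁.sig == 16]
15. n0.sig = 12  [S₁.env + 16]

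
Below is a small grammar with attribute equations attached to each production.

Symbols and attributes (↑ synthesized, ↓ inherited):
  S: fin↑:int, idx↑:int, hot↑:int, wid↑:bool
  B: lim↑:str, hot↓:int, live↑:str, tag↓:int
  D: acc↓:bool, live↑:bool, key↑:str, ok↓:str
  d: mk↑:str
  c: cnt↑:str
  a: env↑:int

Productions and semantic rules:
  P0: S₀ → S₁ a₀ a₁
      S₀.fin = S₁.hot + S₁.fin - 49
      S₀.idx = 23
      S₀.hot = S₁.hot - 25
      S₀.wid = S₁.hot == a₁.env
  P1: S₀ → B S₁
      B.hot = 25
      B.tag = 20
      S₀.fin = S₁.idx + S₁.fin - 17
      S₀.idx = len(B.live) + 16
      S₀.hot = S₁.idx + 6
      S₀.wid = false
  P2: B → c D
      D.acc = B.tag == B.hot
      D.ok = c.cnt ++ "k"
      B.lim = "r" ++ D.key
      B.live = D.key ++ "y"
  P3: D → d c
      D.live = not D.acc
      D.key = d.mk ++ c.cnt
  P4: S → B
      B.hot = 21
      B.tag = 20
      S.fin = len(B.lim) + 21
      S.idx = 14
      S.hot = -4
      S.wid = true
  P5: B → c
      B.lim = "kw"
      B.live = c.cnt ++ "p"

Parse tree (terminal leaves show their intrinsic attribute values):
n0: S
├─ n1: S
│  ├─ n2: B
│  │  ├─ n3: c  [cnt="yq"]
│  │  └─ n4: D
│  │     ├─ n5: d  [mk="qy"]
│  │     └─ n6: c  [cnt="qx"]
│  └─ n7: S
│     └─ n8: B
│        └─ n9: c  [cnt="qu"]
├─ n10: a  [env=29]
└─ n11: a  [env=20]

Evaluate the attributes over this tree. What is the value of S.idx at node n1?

21

1. n2.hot = 25  [25]
2. n2.tag = 20  [20]
3. n3.cnt = "yq"  [terminal]
4. n4.acc = false  [B.tag == B.hot]
5. n4.ok = "yqk"  [c.cnt ++ "k"]
6. n5.mk = "qy"  [terminal]
7. n6.cnt = "qx"  [terminal]
8. n4.live = true  [not D.acc]
9. n4.key = "qyqx"  [d.mk ++ c.cnt]
10. n2.lim = "rqyqx"  ["r" ++ D.key]
11. n2.live = "qyqxy"  [D.key ++ "y"]
12. n8.hot = 21  [21]
13. n8.tag = 20  [20]
14. n9.cnt = "qu"  [terminal]
15. n8.lim = "kw"  ["kw"]
16. n8.live = "qup"  [c.cnt ++ "p"]
17. n7.fin = 23  [len(B.lim) + 21]
18. n7.idx = 14  [14]
19. n7.hot = -4  [-4]
20. n7.wid = true  [true]
21. n1.fin = 20  [S₁.idx + S₁.fin - 17]
22. n1.idx = 21  [len(B.live) + 16]
23. n1.hot = 20  [S₁.idx + 6]
24. n1.wid = false  [false]
25. n10.env = 29  [terminal]
26. n11.env = 20  [terminal]
27. n0.fin = -9  [S₁.hot + S₁.fin - 49]
28. n0.idx = 23  [23]
29. n0.hot = -5  [S₁.hot - 25]
30. n0.wid = true  [S₁.hot == a₁.env]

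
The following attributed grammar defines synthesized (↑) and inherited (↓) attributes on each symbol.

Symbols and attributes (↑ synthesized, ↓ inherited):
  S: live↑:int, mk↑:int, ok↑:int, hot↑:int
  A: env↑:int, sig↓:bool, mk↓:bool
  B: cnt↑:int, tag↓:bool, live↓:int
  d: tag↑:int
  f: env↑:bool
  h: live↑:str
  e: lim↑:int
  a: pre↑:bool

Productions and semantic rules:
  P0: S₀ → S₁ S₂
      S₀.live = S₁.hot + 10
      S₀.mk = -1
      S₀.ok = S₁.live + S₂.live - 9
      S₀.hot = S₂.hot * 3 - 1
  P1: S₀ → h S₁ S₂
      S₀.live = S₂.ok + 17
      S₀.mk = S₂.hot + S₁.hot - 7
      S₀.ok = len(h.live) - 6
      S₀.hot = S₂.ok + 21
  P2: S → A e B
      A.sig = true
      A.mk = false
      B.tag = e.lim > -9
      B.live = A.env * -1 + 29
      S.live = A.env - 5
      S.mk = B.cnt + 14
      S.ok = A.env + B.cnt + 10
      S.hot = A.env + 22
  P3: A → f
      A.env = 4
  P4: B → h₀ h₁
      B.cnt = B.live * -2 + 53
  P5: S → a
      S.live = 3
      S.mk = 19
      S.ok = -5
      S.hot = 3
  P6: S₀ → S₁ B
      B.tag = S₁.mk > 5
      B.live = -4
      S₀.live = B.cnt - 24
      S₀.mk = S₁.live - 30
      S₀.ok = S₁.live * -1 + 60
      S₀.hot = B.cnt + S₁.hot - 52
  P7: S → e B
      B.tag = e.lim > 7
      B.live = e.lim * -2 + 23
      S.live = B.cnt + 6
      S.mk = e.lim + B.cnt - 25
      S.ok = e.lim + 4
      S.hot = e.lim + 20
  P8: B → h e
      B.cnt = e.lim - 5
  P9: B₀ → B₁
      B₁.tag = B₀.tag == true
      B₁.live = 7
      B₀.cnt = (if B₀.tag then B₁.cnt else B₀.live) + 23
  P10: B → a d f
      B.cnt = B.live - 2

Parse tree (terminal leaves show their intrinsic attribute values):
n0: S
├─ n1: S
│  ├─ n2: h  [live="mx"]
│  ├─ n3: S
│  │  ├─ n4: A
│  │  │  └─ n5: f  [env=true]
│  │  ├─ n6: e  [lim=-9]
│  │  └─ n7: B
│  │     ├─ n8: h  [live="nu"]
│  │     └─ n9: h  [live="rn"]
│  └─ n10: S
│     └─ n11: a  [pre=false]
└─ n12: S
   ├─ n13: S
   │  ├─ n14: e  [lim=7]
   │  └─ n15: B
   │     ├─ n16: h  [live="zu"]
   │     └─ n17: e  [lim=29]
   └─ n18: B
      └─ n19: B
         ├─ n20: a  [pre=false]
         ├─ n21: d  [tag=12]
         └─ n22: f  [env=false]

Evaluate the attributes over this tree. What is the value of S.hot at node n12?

3

1. n2.live = "mx"  [terminal]
2. n4.sig = true  [true]
3. n4.mk = false  [false]
4. n5.env = true  [terminal]
5. n4.env = 4  [4]
6. n6.lim = -9  [terminal]
7. n7.tag = false  [e.lim > -9]
8. n7.live = 25  [A.env * -1 + 29]
9. n8.live = "nu"  [terminal]
10. n9.live = "rn"  [terminal]
11. n7.cnt = 3  [B.live * -2 + 53]
12. n3.live = -1  [A.env - 5]
13. n3.mk = 17  [B.cnt + 14]
14. n3.ok = 17  [A.env + B.cnt + 10]
15. n3.hot = 26  [A.env + 22]
16. n11.pre = false  [terminal]
17. n10.live = 3  [3]
18. n10.mk = 19  [19]
19. n10.ok = -5  [-5]
20. n10.hot = 3  [3]
21. n1.live = 12  [S₂.ok + 17]
22. n1.mk = 22  [S₂.hot + S₁.hot - 7]
23. n1.ok = -4  [len(h.live) - 6]
24. n1.hot = 16  [S₂.ok + 21]
25. n14.lim = 7  [terminal]
26. n15.tag = false  [e.lim > 7]
27. n15.live = 9  [e.lim * -2 + 23]
28. n16.live = "zu"  [terminal]
29. n17.lim = 29  [terminal]
30. n15.cnt = 24  [e.lim - 5]
31. n13.live = 30  [B.cnt + 6]
32. n13.mk = 6  [e.lim + B.cnt - 25]
33. n13.ok = 11  [e.lim + 4]
34. n13.hot = 27  [e.lim + 20]
35. n18.tag = true  [S₁.mk > 5]
36. n18.live = -4  [-4]
37. n19.tag = true  [B₀.tag == true]
38. n19.live = 7  [7]
39. n20.pre = false  [terminal]
40. n21.tag = 12  [terminal]
41. n22.env = false  [terminal]
42. n19.cnt = 5  [B.live - 2]
43. n18.cnt = 28  [(if B₀.tag then B₁.cnt else B₀.live) + 23]
44. n12.live = 4  [B.cnt - 24]
45. n12.mk = 0  [S₁.live - 30]
46. n12.ok = 30  [S₁.live * -1 + 60]
47. n12.hot = 3  [B.cnt + S₁.hot - 52]
48. n0.live = 26  [S₁.hot + 10]
49. n0.mk = -1  [-1]
50. n0.ok = 7  [S₁.live + S₂.live - 9]
51. n0.hot = 8  [S₂.hot * 3 - 1]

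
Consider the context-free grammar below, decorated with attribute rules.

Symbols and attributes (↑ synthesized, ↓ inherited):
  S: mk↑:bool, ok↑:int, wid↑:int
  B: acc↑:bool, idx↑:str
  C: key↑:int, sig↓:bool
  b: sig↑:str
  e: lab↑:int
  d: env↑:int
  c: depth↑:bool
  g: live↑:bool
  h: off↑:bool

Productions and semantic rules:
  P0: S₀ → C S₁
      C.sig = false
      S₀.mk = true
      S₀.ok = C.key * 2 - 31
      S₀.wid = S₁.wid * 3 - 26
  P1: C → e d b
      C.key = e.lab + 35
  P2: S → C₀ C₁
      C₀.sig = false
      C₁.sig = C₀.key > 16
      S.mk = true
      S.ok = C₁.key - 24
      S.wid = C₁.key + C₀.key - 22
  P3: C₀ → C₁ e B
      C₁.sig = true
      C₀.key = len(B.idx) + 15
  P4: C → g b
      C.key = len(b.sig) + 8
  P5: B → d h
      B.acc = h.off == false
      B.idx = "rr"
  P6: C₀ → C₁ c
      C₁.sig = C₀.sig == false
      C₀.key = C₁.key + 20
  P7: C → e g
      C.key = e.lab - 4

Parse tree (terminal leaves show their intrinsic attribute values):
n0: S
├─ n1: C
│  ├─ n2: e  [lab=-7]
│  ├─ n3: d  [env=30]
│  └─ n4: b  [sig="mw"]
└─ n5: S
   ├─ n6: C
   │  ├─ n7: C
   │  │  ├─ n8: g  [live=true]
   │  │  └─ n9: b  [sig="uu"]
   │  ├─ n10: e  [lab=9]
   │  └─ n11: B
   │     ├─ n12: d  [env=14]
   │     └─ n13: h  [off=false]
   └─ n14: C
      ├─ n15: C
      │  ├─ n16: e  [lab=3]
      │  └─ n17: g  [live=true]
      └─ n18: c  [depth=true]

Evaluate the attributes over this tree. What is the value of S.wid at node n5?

14

1. n1.sig = false  [false]
2. n2.lab = -7  [terminal]
3. n3.env = 30  [terminal]
4. n4.sig = "mw"  [terminal]
5. n1.key = 28  [e.lab + 35]
6. n6.sig = false  [false]
7. n7.sig = true  [true]
8. n8.live = true  [terminal]
9. n9.sig = "uu"  [terminal]
10. n7.key = 10  [len(b.sig) + 8]
11. n10.lab = 9  [terminal]
12. n12.env = 14  [terminal]
13. n13.off = false  [terminal]
14. n11.acc = true  [h.off == false]
15. n11.idx = "rr"  ["rr"]
16. n6.key = 17  [len(B.idx) + 15]
17. n14.sig = true  [C₀.key > 16]
18. n15.sig = false  [C₀.sig == false]
19. n16.lab = 3  [terminal]
20. n17.live = true  [terminal]
21. n15.key = -1  [e.lab - 4]
22. n18.depth = true  [terminal]
23. n14.key = 19  [C₁.key + 20]
24. n5.mk = true  [true]
25. n5.ok = -5  [C₁.key - 24]
26. n5.wid = 14  [C₁.key + C₀.key - 22]
27. n0.mk = true  [true]
28. n0.ok = 25  [C.key * 2 - 31]
29. n0.wid = 16  [S₁.wid * 3 - 26]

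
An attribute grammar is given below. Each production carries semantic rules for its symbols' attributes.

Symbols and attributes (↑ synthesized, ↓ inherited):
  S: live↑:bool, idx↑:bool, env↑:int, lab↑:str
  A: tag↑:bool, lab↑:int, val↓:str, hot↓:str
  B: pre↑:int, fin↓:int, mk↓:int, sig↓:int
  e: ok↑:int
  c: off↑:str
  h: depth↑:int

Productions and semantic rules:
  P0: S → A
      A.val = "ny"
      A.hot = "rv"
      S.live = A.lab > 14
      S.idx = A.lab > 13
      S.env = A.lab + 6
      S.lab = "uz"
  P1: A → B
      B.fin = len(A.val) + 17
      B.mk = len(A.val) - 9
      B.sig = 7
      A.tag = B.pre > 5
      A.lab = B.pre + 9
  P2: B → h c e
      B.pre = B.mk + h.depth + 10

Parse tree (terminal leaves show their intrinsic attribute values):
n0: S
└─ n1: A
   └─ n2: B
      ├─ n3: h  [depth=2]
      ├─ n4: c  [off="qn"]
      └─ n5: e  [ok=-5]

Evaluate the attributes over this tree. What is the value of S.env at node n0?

20

1. n1.val = "ny"  ["ny"]
2. n1.hot = "rv"  ["rv"]
3. n2.fin = 19  [len(A.val) + 17]
4. n2.mk = -7  [len(A.val) - 9]
5. n2.sig = 7  [7]
6. n3.depth = 2  [terminal]
7. n4.off = "qn"  [terminal]
8. n5.ok = -5  [terminal]
9. n2.pre = 5  [B.mk + h.depth + 10]
10. n1.tag = false  [B.pre > 5]
11. n1.lab = 14  [B.pre + 9]
12. n0.live = false  [A.lab > 14]
13. n0.idx = true  [A.lab > 13]
14. n0.env = 20  [A.lab + 6]
15. n0.lab = "uz"  ["uz"]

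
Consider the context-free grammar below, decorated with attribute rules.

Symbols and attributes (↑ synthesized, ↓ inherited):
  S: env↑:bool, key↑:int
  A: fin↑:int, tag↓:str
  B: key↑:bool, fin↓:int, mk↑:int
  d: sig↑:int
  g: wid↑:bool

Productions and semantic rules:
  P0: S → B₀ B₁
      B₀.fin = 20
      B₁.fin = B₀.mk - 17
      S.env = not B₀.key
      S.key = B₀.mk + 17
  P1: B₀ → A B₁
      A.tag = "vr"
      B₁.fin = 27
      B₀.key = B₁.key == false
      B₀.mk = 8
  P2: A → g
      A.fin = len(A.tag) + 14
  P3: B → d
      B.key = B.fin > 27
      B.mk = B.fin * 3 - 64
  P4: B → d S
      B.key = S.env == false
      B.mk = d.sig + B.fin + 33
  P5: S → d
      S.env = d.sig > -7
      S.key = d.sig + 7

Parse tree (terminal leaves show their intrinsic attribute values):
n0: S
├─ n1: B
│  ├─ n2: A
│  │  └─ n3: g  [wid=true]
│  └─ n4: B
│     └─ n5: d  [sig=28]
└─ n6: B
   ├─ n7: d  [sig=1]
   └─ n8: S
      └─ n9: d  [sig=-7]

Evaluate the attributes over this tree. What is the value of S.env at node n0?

false

1. n1.fin = 20  [20]
2. n2.tag = "vr"  ["vr"]
3. n3.wid = true  [terminal]
4. n2.fin = 16  [len(A.tag) + 14]
5. n4.fin = 27  [27]
6. n5.sig = 28  [terminal]
7. n4.key = false  [B.fin > 27]
8. n4.mk = 17  [B.fin * 3 - 64]
9. n1.key = true  [B₁.key == false]
10. n1.mk = 8  [8]
11. n6.fin = -9  [B₀.mk - 17]
12. n7.sig = 1  [terminal]
13. n9.sig = -7  [terminal]
14. n8.env = false  [d.sig > -7]
15. n8.key = 0  [d.sig + 7]
16. n6.key = true  [S.env == false]
17. n6.mk = 25  [d.sig + B.fin + 33]
18. n0.env = false  [not B₀.key]
19. n0.key = 25  [B₀.mk + 17]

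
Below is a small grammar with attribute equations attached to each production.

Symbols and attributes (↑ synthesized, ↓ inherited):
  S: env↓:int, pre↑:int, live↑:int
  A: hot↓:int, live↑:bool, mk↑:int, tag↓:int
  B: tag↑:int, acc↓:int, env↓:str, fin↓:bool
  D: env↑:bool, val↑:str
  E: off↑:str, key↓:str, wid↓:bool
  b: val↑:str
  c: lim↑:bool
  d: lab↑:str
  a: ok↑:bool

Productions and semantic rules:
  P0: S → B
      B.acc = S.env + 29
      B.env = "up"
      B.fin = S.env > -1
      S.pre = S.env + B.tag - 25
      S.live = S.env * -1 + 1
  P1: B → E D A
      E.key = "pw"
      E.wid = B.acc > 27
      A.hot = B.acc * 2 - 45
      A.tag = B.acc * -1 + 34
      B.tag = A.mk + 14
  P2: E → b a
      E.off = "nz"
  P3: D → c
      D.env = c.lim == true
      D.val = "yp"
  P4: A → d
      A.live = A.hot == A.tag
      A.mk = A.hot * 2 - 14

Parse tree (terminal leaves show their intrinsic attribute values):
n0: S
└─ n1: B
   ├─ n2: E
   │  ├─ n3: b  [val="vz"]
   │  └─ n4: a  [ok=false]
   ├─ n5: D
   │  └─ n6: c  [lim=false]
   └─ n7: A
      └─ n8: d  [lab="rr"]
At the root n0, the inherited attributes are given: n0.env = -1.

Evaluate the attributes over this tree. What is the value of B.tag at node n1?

22

1. n0.env = -1  [given at root]
2. n1.acc = 28  [S.env + 29]
3. n1.env = "up"  ["up"]
4. n1.fin = false  [S.env > -1]
5. n2.key = "pw"  ["pw"]
6. n2.wid = true  [B.acc > 27]
7. n3.val = "vz"  [terminal]
8. n4.ok = false  [terminal]
9. n2.off = "nz"  ["nz"]
10. n6.lim = false  [terminal]
11. n5.env = false  [c.lim == true]
12. n5.val = "yp"  ["yp"]
13. n7.hot = 11  [B.acc * 2 - 45]
14. n7.tag = 6  [B.acc * -1 + 34]
15. n8.lab = "rr"  [terminal]
16. n7.live = false  [A.hot == A.tag]
17. n7.mk = 8  [A.hot * 2 - 14]
18. n1.tag = 22  [A.mk + 14]
19. n0.pre = -4  [S.env + B.tag - 25]
20. n0.live = 2  [S.env * -1 + 1]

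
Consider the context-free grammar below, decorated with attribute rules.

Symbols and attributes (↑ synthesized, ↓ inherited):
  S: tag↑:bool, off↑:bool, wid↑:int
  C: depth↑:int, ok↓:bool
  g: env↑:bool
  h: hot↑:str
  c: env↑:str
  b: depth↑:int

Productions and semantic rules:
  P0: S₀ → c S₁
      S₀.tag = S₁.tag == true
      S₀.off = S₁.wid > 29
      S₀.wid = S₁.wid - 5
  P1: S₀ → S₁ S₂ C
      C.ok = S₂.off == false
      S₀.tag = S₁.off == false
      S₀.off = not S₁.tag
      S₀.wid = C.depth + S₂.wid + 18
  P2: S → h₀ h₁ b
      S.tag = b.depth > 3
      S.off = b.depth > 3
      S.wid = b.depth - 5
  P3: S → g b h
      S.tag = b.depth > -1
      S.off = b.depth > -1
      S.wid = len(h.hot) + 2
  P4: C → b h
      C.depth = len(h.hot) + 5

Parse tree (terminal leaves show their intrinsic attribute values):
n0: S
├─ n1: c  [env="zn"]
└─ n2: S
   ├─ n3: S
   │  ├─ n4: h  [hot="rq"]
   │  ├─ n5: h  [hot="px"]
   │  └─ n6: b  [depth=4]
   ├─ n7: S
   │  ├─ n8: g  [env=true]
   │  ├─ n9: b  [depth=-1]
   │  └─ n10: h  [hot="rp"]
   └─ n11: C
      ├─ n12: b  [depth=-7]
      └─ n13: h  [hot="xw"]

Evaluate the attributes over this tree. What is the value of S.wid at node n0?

24

1. n1.env = "zn"  [terminal]
2. n4.hot = "rq"  [terminal]
3. n5.hot = "px"  [terminal]
4. n6.depth = 4  [terminal]
5. n3.tag = true  [b.depth > 3]
6. n3.off = true  [b.depth > 3]
7. n3.wid = -1  [b.depth - 5]
8. n8.env = true  [terminal]
9. n9.depth = -1  [terminal]
10. n10.hot = "rp"  [terminal]
11. n7.tag = false  [b.depth > -1]
12. n7.off = false  [b.depth > -1]
13. n7.wid = 4  [len(h.hot) + 2]
14. n11.ok = true  [S₂.off == false]
15. n12.depth = -7  [terminal]
16. n13.hot = "xw"  [terminal]
17. n11.depth = 7  [len(h.hot) + 5]
18. n2.tag = false  [S₁.off == false]
19. n2.off = false  [not S₁.tag]
20. n2.wid = 29  [C.depth + S₂.wid + 18]
21. n0.tag = false  [S₁.tag == true]
22. n0.off = false  [S₁.wid > 29]
23. n0.wid = 24  [S₁.wid - 5]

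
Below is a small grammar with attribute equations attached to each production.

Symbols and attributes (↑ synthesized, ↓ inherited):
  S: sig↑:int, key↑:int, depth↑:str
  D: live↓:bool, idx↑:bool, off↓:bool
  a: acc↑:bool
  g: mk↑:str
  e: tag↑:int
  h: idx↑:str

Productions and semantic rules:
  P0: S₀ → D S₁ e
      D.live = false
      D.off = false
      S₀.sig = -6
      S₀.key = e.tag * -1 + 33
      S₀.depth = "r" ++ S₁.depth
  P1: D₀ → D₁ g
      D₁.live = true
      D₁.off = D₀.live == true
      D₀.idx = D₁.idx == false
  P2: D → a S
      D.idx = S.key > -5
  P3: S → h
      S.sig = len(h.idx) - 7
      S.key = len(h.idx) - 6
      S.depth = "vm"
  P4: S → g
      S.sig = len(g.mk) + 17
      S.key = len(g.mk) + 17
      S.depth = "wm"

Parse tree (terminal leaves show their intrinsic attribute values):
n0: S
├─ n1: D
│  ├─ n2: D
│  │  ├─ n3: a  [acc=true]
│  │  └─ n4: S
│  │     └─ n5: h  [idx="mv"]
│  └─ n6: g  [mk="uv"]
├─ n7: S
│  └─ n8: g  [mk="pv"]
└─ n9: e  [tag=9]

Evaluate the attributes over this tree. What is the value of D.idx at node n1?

false

1. n1.live = false  [false]
2. n1.off = false  [false]
3. n2.live = true  [true]
4. n2.off = false  [D₀.live == true]
5. n3.acc = true  [terminal]
6. n5.idx = "mv"  [terminal]
7. n4.sig = -5  [len(h.idx) - 7]
8. n4.key = -4  [len(h.idx) - 6]
9. n4.depth = "vm"  ["vm"]
10. n2.idx = true  [S.key > -5]
11. n6.mk = "uv"  [terminal]
12. n1.idx = false  [D₁.idx == false]
13. n8.mk = "pv"  [terminal]
14. n7.sig = 19  [len(g.mk) + 17]
15. n7.key = 19  [len(g.mk) + 17]
16. n7.depth = "wm"  ["wm"]
17. n9.tag = 9  [terminal]
18. n0.sig = -6  [-6]
19. n0.key = 24  [e.tag * -1 + 33]
20. n0.depth = "rwm"  ["r" ++ S₁.depth]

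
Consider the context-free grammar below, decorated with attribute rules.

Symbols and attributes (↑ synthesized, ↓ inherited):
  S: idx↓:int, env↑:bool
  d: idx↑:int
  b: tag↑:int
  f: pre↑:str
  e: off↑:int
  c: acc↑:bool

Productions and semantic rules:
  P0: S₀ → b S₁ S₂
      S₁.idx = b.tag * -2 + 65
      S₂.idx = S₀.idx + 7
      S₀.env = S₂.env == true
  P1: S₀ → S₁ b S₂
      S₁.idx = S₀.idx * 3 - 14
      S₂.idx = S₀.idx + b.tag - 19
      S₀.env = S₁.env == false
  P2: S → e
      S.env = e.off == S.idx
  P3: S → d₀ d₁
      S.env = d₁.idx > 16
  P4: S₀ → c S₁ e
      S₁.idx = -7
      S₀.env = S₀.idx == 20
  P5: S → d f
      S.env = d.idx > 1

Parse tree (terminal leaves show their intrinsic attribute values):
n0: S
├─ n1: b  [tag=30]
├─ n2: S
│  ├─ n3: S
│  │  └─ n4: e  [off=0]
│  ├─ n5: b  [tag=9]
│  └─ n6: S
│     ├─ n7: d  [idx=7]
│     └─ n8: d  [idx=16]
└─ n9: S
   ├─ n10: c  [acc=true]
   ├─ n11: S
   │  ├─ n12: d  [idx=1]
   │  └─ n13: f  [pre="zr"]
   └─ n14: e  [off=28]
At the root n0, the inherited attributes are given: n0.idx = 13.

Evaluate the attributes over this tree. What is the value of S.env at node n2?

1. n0.idx = 13  [given at root]
2. n1.tag = 30  [terminal]
3. n2.idx = 5  [b.tag * -2 + 65]
4. n3.idx = 1  [S₀.idx * 3 - 14]
5. n4.off = 0  [terminal]
6. n3.env = false  [e.off == S.idx]
7. n5.tag = 9  [terminal]
8. n6.idx = -5  [S₀.idx + b.tag - 19]
9. n7.idx = 7  [terminal]
10. n8.idx = 16  [terminal]
11. n6.env = false  [d₁.idx > 16]
12. n2.env = true  [S₁.env == false]
13. n9.idx = 20  [S₀.idx + 7]
14. n10.acc = true  [terminal]
15. n11.idx = -7  [-7]
16. n12.idx = 1  [terminal]
17. n13.pre = "zr"  [terminal]
18. n11.env = false  [d.idx > 1]
19. n14.off = 28  [terminal]
20. n9.env = true  [S₀.idx == 20]
21. n0.env = true  [S₂.env == true]

true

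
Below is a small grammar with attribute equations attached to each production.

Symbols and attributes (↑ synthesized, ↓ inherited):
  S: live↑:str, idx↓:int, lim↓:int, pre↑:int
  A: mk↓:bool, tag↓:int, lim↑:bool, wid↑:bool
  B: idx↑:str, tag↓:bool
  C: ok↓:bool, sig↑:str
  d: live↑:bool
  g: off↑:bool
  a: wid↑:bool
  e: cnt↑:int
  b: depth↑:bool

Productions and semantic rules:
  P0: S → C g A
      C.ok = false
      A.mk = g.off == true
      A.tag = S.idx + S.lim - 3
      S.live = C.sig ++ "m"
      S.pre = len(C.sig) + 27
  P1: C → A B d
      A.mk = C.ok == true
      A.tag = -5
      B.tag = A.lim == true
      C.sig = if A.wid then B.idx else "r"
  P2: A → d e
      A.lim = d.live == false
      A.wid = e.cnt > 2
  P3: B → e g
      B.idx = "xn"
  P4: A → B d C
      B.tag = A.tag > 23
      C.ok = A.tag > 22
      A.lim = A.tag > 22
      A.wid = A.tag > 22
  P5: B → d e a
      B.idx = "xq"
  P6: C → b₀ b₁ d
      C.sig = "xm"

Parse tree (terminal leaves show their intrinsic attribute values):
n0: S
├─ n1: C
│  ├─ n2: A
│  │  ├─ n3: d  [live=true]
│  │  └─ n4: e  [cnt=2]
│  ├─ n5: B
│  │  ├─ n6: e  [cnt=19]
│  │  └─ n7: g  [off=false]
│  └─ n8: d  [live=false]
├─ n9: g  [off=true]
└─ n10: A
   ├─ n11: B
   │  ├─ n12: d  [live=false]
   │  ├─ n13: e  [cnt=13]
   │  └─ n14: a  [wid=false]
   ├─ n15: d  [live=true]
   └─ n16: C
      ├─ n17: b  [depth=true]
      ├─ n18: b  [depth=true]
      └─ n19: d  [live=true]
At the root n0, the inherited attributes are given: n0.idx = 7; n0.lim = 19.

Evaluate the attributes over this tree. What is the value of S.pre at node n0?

28

1. n0.idx = 7  [given at root]
2. n0.lim = 19  [given at root]
3. n1.ok = false  [false]
4. n2.mk = false  [C.ok == true]
5. n2.tag = -5  [-5]
6. n3.live = true  [terminal]
7. n4.cnt = 2  [terminal]
8. n2.lim = false  [d.live == false]
9. n2.wid = false  [e.cnt > 2]
10. n5.tag = false  [A.lim == true]
11. n6.cnt = 19  [terminal]
12. n7.off = false  [terminal]
13. n5.idx = "xn"  ["xn"]
14. n8.live = false  [terminal]
15. n1.sig = "r"  [if A.wid then B.idx else "r"]
16. n9.off = true  [terminal]
17. n10.mk = true  [g.off == true]
18. n10.tag = 23  [S.idx + S.lim - 3]
19. n11.tag = false  [A.tag > 23]
20. n12.live = false  [terminal]
21. n13.cnt = 13  [terminal]
22. n14.wid = false  [terminal]
23. n11.idx = "xq"  ["xq"]
24. n15.live = true  [terminal]
25. n16.ok = true  [A.tag > 22]
26. n17.depth = true  [terminal]
27. n18.depth = true  [terminal]
28. n19.live = true  [terminal]
29. n16.sig = "xm"  ["xm"]
30. n10.lim = true  [A.tag > 22]
31. n10.wid = true  [A.tag > 22]
32. n0.live = "rm"  [C.sig ++ "m"]
33. n0.pre = 28  [len(C.sig) + 27]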